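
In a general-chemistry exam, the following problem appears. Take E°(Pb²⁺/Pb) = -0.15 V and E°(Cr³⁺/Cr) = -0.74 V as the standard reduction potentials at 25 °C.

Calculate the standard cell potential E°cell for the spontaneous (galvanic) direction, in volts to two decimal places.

+0.59 V

The Pb²⁺/Pb couple has the higher reduction potential, so it is the cathode; Cr³⁺/Cr is oxidised at the anode.
E°cell = E°(cathode) − E°(anode) = (-0.15) − (-0.74) = +0.59 V.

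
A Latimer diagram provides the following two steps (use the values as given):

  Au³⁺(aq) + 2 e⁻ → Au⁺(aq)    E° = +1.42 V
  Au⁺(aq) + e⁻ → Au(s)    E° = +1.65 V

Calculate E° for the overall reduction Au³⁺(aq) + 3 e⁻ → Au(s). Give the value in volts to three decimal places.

Since ΔG° = −nFE° is additive over sequential reductions, n₃E°₃ = n₁E°₁ + n₂E°₂.
E°₃ = (2×+1.42 + 1×+1.65) / 3 = (+4.490) / 3 = +1.497 V.

+1.497 V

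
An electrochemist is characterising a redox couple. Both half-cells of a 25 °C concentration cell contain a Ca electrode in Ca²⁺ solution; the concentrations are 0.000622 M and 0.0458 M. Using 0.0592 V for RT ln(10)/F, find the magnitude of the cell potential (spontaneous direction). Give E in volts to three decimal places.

For a concentration cell E°cell = 0. The 0.0458 M side is the cathode (reduction is favoured where [Ca²⁺] is higher).
With n = 2, E = −(0.0592/2) log([Ca²⁺]ₐₙ/[Ca²⁺]꜀ₐₜ) = −(0.0592/2) log(0.000622/0.0458) = −(0.0592/2)(-1.867) = +0.055 V.

+0.055 V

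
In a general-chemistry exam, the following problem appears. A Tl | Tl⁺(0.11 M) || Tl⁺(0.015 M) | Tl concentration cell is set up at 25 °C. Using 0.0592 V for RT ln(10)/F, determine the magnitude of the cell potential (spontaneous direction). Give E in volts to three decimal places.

For a concentration cell E°cell = 0. The 0.11 M side is the cathode (reduction is favoured where [Tl⁺] is higher).
With n = 1, E = −(0.0592/1) log([Tl⁺]ₐₙ/[Tl⁺]꜀ₐₜ) = −(0.0592/1) log(0.015/0.11) = −(0.0592/1)(-0.865) = +0.051 V.

+0.051 V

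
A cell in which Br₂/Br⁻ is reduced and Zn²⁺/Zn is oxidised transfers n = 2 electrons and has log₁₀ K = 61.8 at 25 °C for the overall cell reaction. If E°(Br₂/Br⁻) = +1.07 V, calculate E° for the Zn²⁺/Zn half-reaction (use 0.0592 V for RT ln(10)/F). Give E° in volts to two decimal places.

-0.76 V

E°cell = (0.0592/n)·log K = (0.0592/2)(61.8) = +1.829 V.
Since Br₂/Br⁻ is the cathode and Zn²⁺/Zn the anode, E°cell = E°(Br₂/Br⁻) − E°(Zn²⁺/Zn).
So E°(Zn²⁺/Zn) = E°(Br₂/Br⁻) − E°cell = (+1.07) − (+1.829) = -0.76 V.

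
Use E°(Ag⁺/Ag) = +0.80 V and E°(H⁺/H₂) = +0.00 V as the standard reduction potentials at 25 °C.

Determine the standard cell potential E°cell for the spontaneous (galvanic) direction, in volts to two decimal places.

The Ag⁺/Ag couple has the higher reduction potential, so it is the cathode; H⁺/H₂ is oxidised at the anode.
E°cell = E°(cathode) − E°(anode) = (+0.80) − (+0.00) = +0.80 V.
Since E°cell > 0, the reaction is spontaneous under standard conditions.

+0.80 V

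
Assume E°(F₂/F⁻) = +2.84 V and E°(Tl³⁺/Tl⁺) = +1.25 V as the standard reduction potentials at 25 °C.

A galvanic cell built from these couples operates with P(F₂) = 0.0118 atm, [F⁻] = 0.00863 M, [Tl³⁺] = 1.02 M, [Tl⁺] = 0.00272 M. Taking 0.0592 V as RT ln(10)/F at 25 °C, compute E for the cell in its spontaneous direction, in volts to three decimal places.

+1.579 V

F₂/F⁻ is the cathode (higher E°), Tl³⁺/Tl⁺ the anode: E°cell = +2.84 − (+1.25) = +1.59 V, n = 2.
Overall: F₂(g) + Tl⁺(aq) → 2 F⁻(aq) + Tl³⁺(aq)
Q = [F⁻]^2·[Tl³⁺] / (P(F₂)·[Tl⁺]); log Q = 0.374.
E = E° − (0.0592/n) log Q = +1.59 − (0.0592/2)(0.374) = +1.579 V.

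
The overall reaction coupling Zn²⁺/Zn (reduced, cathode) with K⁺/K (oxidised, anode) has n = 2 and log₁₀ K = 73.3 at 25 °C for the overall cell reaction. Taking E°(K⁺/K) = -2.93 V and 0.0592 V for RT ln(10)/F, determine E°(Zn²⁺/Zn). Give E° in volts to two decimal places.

-0.76 V

E°cell = (0.0592/n)·log K = (0.0592/2)(73.3) = +2.170 V.
Since Zn²⁺/Zn is the cathode and K⁺/K the anode, E°cell = E°(Zn²⁺/Zn) − E°(K⁺/K).
So E°(Zn²⁺/Zn) = E°cell + E°(K⁺/K) = +2.170 + (-2.93) = -0.76 V.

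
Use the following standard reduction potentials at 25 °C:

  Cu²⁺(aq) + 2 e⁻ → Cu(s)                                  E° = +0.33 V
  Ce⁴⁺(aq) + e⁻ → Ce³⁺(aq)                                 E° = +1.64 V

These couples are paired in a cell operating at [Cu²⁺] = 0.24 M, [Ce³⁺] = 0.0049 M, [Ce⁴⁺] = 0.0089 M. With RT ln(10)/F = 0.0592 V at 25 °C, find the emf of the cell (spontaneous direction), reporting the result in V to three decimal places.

Ce⁴⁺/Ce³⁺ is the cathode (higher E°), Cu²⁺/Cu the anode: E°cell = +1.64 − (+0.33) = +1.31 V, n = 2.
Overall: 2 Ce⁴⁺(aq) + Cu(s) → 2 Ce³⁺(aq) + Cu²⁺(aq)
Q = [Ce³⁺]^2·[Cu²⁺] / ([Ce⁴⁺]^2); log Q = -1.138.
E = E° − (0.0592/n) log Q = +1.31 − (0.0592/2)(-1.138) = +1.344 V.

+1.344 V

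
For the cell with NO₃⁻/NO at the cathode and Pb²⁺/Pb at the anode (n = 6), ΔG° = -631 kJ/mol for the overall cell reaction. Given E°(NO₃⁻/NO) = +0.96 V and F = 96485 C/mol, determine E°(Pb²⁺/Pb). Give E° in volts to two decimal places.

E°cell = −ΔG°/(nF) = −(-631×10³)/((6)(96485)) = +1.090 V.
Since NO₃⁻/NO is the cathode and Pb²⁺/Pb the anode, E°cell = E°(NO₃⁻/NO) − E°(Pb²⁺/Pb).
So E°(Pb²⁺/Pb) = E°(NO₃⁻/NO) − E°cell = (+0.96) − (+1.090) = -0.13 V.

-0.13 V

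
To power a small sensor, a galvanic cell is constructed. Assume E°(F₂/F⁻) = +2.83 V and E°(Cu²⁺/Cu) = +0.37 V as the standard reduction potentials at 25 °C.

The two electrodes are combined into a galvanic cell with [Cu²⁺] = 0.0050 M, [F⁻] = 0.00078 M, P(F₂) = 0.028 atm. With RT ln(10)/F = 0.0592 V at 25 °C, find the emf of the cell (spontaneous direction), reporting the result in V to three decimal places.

F₂/F⁻ is the cathode (higher E°), Cu²⁺/Cu the anode: E°cell = +2.83 − (+0.37) = +2.46 V, n = 2.
Overall: F₂(g) + Cu(s) → 2 F⁻(aq) + Cu²⁺(aq)
Q = [F⁻]^2·[Cu²⁺] / (P(F₂)); log Q = -6.964.
E = E° − (0.0592/n) log Q = +2.46 − (0.0592/2)(-6.964) = +2.666 V.

+2.666 V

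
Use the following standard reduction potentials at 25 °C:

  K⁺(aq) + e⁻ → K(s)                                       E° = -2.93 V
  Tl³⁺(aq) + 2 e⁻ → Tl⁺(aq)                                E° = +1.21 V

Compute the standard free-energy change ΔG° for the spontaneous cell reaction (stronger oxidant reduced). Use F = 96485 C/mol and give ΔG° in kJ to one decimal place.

Tl³⁺/Tl⁺ (E° = +1.21 V) is the cathode; K⁺/K (E° = -2.93 V) is the anode, so E°cell = +4.14 V.
Balancing electrons gives n = 2 (lcm of 2 and 1).
ΔG° = −nFE° = −(2)(96485)(+4.14) = -798,896 J = -798.9 kJ.

-798.9 kJ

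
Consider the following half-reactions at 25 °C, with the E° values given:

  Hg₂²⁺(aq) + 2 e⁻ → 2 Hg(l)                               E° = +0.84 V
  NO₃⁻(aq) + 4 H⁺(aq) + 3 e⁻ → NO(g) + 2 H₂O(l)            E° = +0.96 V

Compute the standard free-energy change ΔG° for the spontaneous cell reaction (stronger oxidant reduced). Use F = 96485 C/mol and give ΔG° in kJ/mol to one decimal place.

-69.5 kJ/mol

NO₃⁻/NO (E° = +0.96 V) is the cathode; Hg₂²⁺/Hg (E° = +0.84 V) is the anode, so E°cell = +0.12 V.
Balancing electrons gives n = 6 (lcm of 3 and 2).
ΔG° = −nFE° = −(6)(96485)(+0.12) = -69,469 J = -69.5 kJ/mol.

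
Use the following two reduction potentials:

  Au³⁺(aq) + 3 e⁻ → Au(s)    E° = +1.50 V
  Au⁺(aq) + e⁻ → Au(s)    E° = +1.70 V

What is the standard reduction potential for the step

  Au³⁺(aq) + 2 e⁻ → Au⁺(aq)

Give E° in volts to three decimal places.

+1.400 V

Sequential free energies add, so n₃E°₃ = n₁E°₁ + n₂E°₂.
With n₃ = 3, and the known step contributing 1×(+1.70) V, the unknown satisfies 2·E° = 3×(+1.50) − 1×(+1.70) = +2.800.
E° = +2.800 / 2 = +1.400 V.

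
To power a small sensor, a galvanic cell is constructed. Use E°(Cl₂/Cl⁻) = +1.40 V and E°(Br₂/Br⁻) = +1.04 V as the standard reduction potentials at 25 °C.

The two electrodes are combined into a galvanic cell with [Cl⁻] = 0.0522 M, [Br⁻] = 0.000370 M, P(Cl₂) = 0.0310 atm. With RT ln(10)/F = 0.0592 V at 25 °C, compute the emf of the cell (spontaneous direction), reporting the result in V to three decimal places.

Cl₂/Cl⁻ is the cathode (higher E°), Br₂/Br⁻ the anode: E°cell = +1.40 − (+1.04) = +0.36 V, n = 2.
Overall: Cl₂(g) + 2 Br⁻(aq) → 2 Cl⁻(aq) + Br₂(l)
Q = [Cl⁻]^2 / (P(Cl₂)·[Br⁻]^2); log Q = 5.808.
E = E° − (0.0592/n) log Q = +0.36 − (0.0592/2)(5.808) = +0.188 V.

+0.188 V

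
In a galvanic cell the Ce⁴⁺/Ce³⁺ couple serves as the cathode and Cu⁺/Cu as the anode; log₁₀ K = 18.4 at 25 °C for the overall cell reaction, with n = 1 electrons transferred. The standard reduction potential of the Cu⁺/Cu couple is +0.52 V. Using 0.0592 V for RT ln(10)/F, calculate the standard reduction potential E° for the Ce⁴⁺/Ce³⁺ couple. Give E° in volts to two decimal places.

E°cell = (0.0592/n)·log K = (0.0592/1)(18.4) = +1.089 V.
Since Ce⁴⁺/Ce³⁺ is the cathode and Cu⁺/Cu the anode, E°cell = E°(Ce⁴⁺/Ce³⁺) − E°(Cu⁺/Cu).
So E°(Ce⁴⁺/Ce³⁺) = E°cell + E°(Cu⁺/Cu) = +1.089 + (+0.52) = +1.61 V.

+1.61 V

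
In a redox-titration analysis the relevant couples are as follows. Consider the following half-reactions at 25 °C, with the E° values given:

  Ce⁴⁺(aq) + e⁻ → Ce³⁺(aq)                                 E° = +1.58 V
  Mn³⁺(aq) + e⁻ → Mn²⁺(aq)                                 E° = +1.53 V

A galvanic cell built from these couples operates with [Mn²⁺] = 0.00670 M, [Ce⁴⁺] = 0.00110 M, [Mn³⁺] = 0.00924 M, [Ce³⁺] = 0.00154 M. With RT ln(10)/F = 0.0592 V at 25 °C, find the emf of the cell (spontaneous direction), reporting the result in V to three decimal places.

+0.033 V

Ce⁴⁺/Ce³⁺ is the cathode (higher E°), Mn³⁺/Mn²⁺ the anode: E°cell = +1.58 − (+1.53) = +0.05 V, n = 1.
Overall: Ce⁴⁺(aq) + Mn²⁺(aq) → Ce³⁺(aq) + Mn³⁺(aq)
Q = [Ce³⁺]·[Mn³⁺] / ([Ce⁴⁺]·[Mn²⁺]); log Q = 0.286.
E = E° − (0.0592/n) log Q = +0.05 − (0.0592/1)(0.286) = +0.033 V.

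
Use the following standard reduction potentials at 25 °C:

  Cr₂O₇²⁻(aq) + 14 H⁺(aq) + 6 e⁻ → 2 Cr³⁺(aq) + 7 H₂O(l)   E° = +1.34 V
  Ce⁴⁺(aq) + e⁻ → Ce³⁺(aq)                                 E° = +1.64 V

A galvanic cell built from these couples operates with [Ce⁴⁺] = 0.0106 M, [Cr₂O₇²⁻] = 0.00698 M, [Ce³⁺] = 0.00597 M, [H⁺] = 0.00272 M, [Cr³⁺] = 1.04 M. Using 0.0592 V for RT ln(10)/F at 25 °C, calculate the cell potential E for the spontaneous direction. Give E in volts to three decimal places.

+0.691 V

Ce⁴⁺/Ce³⁺ is the cathode (higher E°), Cr₂O₇²⁻/Cr³⁺ the anode: E°cell = +1.64 − (+1.34) = +0.30 V, n = 6.
Overall: 6 Ce⁴⁺(aq) + 2 Cr³⁺(aq) + 7 H₂O(l) → 6 Ce³⁺(aq) + Cr₂O₇²⁻(aq) + 14 H⁺(aq)
Q = [Ce³⁺]^6·[Cr₂O₇²⁻]·[H⁺]^14 / ([Ce⁴⁺]^6·[Cr³⁺]^2); log Q = -39.602.
E = E° − (0.0592/n) log Q = +0.30 − (0.0592/6)(-39.602) = +0.691 V.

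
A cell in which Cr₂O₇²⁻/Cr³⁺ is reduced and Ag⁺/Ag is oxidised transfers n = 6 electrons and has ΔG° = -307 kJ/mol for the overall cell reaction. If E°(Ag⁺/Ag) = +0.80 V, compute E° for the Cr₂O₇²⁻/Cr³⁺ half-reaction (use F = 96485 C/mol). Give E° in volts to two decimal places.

E°cell = −ΔG°/(nF) = −(-307×10³)/((6)(96485)) = +0.530 V.
Since Cr₂O₇²⁻/Cr³⁺ is the cathode and Ag⁺/Ag the anode, E°cell = E°(Cr₂O₇²⁻/Cr³⁺) − E°(Ag⁺/Ag).
So E°(Cr₂O₇²⁻/Cr³⁺) = E°cell + E°(Ag⁺/Ag) = +0.530 + (+0.80) = +1.33 V.

+1.33 V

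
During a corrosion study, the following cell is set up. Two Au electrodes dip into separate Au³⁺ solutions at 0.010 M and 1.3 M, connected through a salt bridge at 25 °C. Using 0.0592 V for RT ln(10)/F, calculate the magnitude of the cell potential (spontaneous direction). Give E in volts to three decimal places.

For a concentration cell E°cell = 0. The 1.3 M side is the cathode (reduction is favoured where [Au³⁺] is higher).
With n = 3, E = −(0.0592/3) log([Au³⁺]ₐₙ/[Au³⁺]꜀ₐₜ) = −(0.0592/3) log(0.01/1.3) = −(0.0592/3)(-2.114) = +0.042 V.

+0.042 V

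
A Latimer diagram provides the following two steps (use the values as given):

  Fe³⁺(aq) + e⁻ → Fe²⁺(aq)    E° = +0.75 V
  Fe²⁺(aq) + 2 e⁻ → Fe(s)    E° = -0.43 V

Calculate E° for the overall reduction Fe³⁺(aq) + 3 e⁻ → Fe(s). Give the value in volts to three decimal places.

-0.037 V

Since ΔG° = −nFE° is additive over sequential reductions, n₃E°₃ = n₁E°₁ + n₂E°₂.
E°₃ = (1×+0.75 + 2×-0.43) / 3 = (-0.110) / 3 = -0.037 V.
E° values themselves are not directly additive — weighting by electron count is essential.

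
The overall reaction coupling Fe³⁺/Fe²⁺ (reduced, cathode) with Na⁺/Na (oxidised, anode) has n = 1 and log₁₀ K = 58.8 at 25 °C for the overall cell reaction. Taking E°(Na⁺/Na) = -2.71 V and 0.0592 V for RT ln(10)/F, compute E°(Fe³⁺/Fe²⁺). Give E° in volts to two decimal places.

E°cell = (0.0592/n)·log K = (0.0592/1)(58.8) = +3.481 V.
Since Fe³⁺/Fe²⁺ is the cathode and Na⁺/Na the anode, E°cell = E°(Fe³⁺/Fe²⁺) − E°(Na⁺/Na).
So E°(Fe³⁺/Fe²⁺) = E°cell + E°(Na⁺/Na) = +3.481 + (-2.71) = +0.77 V.

+0.77 V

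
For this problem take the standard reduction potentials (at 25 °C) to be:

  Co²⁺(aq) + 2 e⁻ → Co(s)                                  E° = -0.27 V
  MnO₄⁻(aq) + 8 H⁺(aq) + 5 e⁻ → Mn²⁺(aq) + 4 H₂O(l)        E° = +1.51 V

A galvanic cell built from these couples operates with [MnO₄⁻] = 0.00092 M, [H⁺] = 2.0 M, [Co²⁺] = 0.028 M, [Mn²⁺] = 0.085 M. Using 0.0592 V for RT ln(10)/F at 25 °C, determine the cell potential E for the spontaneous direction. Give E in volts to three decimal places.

MnO₄⁻/Mn²⁺ is the cathode (higher E°), Co²⁺/Co the anode: E°cell = +1.51 − (-0.27) = +1.78 V, n = 10.
Overall: 2 MnO₄⁻(aq) + 16 H⁺(aq) + 5 Co(s) → 2 Mn²⁺(aq) + 8 H₂O(l) + 5 Co²⁺(aq)
Q = [Mn²⁺]^2·[Co²⁺]^5 / ([MnO₄⁻]^2·[H⁺]^16); log Q = -8.649.
E = E° − (0.0592/n) log Q = +1.78 − (0.0592/10)(-8.649) = +1.831 V.

+1.831 V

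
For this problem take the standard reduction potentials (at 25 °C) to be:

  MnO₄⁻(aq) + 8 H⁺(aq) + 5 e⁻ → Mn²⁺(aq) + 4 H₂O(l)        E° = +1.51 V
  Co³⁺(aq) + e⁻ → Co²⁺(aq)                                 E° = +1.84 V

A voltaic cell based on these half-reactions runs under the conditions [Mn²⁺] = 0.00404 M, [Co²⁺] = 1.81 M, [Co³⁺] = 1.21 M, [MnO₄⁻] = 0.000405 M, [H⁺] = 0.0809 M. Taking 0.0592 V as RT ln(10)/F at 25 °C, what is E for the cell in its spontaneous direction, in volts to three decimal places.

+0.435 V

Co³⁺/Co²⁺ is the cathode (higher E°), MnO₄⁻/Mn²⁺ the anode: E°cell = +1.84 − (+1.51) = +0.33 V, n = 5.
Overall: 5 Co³⁺(aq) + Mn²⁺(aq) + 4 H₂O(l) → 5 Co²⁺(aq) + MnO₄⁻(aq) + 8 H⁺(aq)
Q = [Co²⁺]^5·[MnO₄⁻]·[H⁺]^8 / ([Co³⁺]^5·[Mn²⁺]); log Q = -8.861.
E = E° − (0.0592/n) log Q = +0.33 − (0.0592/5)(-8.861) = +0.435 V.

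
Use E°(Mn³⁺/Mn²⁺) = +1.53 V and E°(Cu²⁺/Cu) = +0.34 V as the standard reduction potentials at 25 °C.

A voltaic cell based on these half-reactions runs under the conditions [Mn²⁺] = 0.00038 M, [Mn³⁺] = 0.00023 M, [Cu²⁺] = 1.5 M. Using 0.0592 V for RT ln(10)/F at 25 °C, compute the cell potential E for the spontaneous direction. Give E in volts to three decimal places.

+1.172 V

Mn³⁺/Mn²⁺ is the cathode (higher E°), Cu²⁺/Cu the anode: E°cell = +1.53 − (+0.34) = +1.19 V, n = 2.
Overall: 2 Mn³⁺(aq) + Cu(s) → 2 Mn²⁺(aq) + Cu²⁺(aq)
Q = [Mn²⁺]^2·[Cu²⁺] / ([Mn³⁺]^2); log Q = 0.612.
E = E° − (0.0592/n) log Q = +1.19 − (0.0592/2)(0.612) = +1.172 V.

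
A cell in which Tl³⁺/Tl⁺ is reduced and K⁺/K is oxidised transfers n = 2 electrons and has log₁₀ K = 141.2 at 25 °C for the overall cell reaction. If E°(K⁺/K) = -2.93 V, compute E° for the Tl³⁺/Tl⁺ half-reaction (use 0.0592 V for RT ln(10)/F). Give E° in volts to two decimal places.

E°cell = (0.0592/n)·log K = (0.0592/2)(141.2) = +4.180 V.
Since Tl³⁺/Tl⁺ is the cathode and K⁺/K the anode, E°cell = E°(Tl³⁺/Tl⁺) − E°(K⁺/K).
So E°(Tl³⁺/Tl⁺) = E°cell + E°(K⁺/K) = +4.180 + (-2.93) = +1.25 V.

+1.25 V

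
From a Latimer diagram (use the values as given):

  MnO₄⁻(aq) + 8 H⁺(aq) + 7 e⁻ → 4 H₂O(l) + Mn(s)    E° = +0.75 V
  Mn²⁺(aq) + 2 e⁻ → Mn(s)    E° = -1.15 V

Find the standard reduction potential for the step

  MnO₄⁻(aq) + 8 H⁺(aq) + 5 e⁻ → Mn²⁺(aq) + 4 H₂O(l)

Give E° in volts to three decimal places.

+1.510 V

Sequential free energies add, so n₃E°₃ = n₁E°₁ + n₂E°₂.
With n₃ = 7, and the known step contributing 2×(-1.15) V, the unknown satisfies 5·E° = 7×(+0.75) − 2×(-1.15) = +7.550.
E° = +7.550 / 5 = +1.510 V.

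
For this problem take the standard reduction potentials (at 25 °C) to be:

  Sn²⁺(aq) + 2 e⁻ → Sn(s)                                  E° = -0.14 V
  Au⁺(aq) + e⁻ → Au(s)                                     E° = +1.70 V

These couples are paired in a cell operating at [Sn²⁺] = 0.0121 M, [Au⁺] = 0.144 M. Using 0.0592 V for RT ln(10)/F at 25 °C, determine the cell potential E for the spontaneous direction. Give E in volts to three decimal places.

+1.847 V

Au⁺/Au is the cathode (higher E°), Sn²⁺/Sn the anode: E°cell = +1.70 − (-0.14) = +1.84 V, n = 2.
Overall: 2 Au⁺(aq) + Sn(s) → 2 Au(s) + Sn²⁺(aq)
Q = [Sn²⁺] / ([Au⁺]^2); log Q = -0.234.
E = E° − (0.0592/n) log Q = +1.84 − (0.0592/2)(-0.234) = +1.847 V.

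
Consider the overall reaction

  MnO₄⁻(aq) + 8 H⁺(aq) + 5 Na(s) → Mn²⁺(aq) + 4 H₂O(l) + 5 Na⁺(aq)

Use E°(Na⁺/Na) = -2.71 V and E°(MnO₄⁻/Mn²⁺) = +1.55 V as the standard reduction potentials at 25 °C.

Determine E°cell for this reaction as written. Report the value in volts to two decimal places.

+4.26 V

The MnO₄⁻/Mn²⁺ couple has the higher reduction potential, so it is the cathode; Na⁺/Na is oxidised at the anode.
E°cell = E°(cathode) − E°(anode) = (+1.55) − (-2.71) = +4.26 V.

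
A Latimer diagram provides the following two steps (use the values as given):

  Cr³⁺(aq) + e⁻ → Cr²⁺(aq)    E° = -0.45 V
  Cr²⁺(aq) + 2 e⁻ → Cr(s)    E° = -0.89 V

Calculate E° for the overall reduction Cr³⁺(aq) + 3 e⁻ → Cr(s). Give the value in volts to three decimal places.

Adding the free-energy changes (−nFE°) of the two steps gives −n₃FE°₃ = −n₁FE°₁ − n₂FE°₂.
E°₃ = (1×-0.45 + 2×-0.89) / 3 = (-2.230) / 3 = -0.743 V.

-0.743 V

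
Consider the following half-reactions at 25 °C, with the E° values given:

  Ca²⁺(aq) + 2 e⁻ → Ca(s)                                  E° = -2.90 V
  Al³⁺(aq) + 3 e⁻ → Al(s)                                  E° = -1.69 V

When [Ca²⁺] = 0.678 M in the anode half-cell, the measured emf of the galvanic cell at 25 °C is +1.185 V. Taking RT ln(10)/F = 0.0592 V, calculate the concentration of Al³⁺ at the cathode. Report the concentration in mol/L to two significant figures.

0.030 M

Al³⁺/Al is the cathode, Ca²⁺/Ca the anode: E°cell = +1.21 V, n = 6.
Overall reaction: 2 Al³⁺(aq) + 3 Ca(s) → 2 Al(s) + 3 Ca²⁺(aq); Q = [Ca²⁺]^3/[Al³⁺]^2.
From E = E° − (0.0592/n) log Q: log Q = (E° − E)·n/0.0592 = (+1.21 − (+1.185))·6/0.0592 = 2.5338.
So 2·log[Al³⁺] = 3·log(0.678) − log Q = -0.5063 − (2.5338) = -3.0401; log[Al³⁺] = -3.0401 / 2 = -1.5200; [Al³⁺] = 10^(-1.5200) ≈ 0.030 M.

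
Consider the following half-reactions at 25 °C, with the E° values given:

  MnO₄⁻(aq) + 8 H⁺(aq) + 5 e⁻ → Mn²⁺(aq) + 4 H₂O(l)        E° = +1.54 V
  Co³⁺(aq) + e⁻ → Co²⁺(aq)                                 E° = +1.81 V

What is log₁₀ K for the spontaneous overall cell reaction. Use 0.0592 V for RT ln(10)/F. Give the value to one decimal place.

22.8

Cathode: Co³⁺/Co²⁺; anode: MnO₄⁻/Mn²⁺. E°cell = +0.27 V, n = 5.
log K = nE°cell / 0.0592 = (5)(+0.27) / 0.0592 = 22.8.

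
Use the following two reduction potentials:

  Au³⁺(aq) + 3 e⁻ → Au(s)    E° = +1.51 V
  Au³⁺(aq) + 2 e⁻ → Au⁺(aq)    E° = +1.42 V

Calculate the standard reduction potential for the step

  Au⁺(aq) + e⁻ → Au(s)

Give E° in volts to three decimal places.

+1.690 V

Sequential free energies add, so n₃E°₃ = n₁E°₁ + n₂E°₂.
With n₃ = 3, and the known step contributing 2×(+1.42) V, the unknown satisfies 1·E° = 3×(+1.51) − 2×(+1.42) = +1.690.
E° = +1.690 / 1 = +1.690 V.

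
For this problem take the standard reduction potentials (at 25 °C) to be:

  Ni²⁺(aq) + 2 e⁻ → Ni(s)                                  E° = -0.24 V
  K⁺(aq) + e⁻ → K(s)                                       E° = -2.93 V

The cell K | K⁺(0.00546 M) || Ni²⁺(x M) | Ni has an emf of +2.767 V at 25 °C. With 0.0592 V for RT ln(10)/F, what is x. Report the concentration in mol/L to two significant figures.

0.012 M

Ni²⁺/Ni is the cathode, K⁺/K the anode: E°cell = +2.69 V, n = 2.
Overall reaction: Ni²⁺(aq) + 2 K(s) → Ni(s) + 2 K⁺(aq); Q = [K⁺]^2/[Ni²⁺]^1.
From E = E° − (0.0592/n) log Q: log Q = (E° − E)·n/0.0592 = (+2.69 − (+2.767))·2/0.0592 = -2.6014.
So 1·log[Ni²⁺] = 2·log(0.00546) − log Q = -4.5256 − (-2.6014) = -1.9242; [Ni²⁺] = 10^(-1.9242) ≈ 0.012 M.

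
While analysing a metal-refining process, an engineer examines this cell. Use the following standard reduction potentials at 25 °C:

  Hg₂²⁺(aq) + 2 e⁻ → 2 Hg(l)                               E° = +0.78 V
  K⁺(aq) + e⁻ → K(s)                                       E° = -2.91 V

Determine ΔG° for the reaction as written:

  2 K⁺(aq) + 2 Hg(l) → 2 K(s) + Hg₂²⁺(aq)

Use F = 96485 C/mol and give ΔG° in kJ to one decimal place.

+712.1 kJ

As written, K⁺/K is reduced (cathode) and Hg₂²⁺/Hg is oxidised (anode), so E°cell = (-2.91) − (+0.78) = -3.69 V.
Balancing electrons gives n = 2.
ΔG° = −nFE° = −(2)(96485)(-3.69) = 712,059 J = +712.1 kJ.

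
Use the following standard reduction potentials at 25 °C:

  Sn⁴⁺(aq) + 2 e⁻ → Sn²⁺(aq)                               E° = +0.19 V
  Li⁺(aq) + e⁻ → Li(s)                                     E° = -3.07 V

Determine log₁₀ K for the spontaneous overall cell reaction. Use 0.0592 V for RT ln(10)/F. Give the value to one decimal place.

Cathode: Sn⁴⁺/Sn²⁺; anode: Li⁺/Li. E°cell = +3.26 V, n = 2.
log K = nE°cell / 0.0592 = (2)(+3.26) / 0.0592 = 110.1.

110.1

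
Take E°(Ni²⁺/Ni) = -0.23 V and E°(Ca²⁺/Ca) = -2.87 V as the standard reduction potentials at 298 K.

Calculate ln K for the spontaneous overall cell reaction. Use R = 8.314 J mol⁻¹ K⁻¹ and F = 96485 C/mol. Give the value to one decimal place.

Cathode: Ni²⁺/Ni; anode: Ca²⁺/Ca. E°cell = (-0.23) − (-2.87) = +2.64 V, with n = 2.
ΔG° = −nFE° = −RT ln K, so ln K = nFE°/(RT) = (2)(96485)(+2.64) / ((8.314)(298)) = 205.621.

205.6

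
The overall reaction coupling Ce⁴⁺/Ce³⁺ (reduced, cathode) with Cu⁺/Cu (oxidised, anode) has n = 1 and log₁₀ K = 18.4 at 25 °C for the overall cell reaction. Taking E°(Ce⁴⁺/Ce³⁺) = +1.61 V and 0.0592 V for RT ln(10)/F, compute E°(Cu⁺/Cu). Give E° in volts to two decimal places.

E°cell = (0.0592/n)·log K = (0.0592/1)(18.4) = +1.089 V.
Since Ce⁴⁺/Ce³⁺ is the cathode and Cu⁺/Cu the anode, E°cell = E°(Ce⁴⁺/Ce³⁺) − E°(Cu⁺/Cu).
So E°(Cu⁺/Cu) = E°(Ce⁴⁺/Ce³⁺) − E°cell = (+1.61) − (+1.089) = +0.52 V.

+0.52 V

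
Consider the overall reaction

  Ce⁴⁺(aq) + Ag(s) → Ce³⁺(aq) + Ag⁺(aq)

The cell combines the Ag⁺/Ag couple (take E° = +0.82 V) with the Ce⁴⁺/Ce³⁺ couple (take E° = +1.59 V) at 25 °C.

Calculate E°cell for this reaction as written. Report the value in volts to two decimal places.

The Ce⁴⁺/Ce³⁺ couple has the higher reduction potential, so it is the cathode; Ag⁺/Ag is oxidised at the anode.
E°cell = E°(cathode) − E°(anode) = (+1.59) − (+0.82) = +0.77 V.

+0.77 V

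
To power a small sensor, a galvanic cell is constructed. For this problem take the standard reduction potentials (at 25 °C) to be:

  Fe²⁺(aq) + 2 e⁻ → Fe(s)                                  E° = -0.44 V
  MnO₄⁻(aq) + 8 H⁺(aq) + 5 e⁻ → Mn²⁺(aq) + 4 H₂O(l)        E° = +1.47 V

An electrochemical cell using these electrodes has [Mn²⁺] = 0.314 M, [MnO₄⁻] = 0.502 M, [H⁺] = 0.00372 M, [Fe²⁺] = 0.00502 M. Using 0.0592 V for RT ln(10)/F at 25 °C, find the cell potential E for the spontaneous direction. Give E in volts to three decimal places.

MnO₄⁻/Mn²⁺ is the cathode (higher E°), Fe²⁺/Fe the anode: E°cell = +1.47 − (-0.44) = +1.91 V, n = 10.
Overall: 2 MnO₄⁻(aq) + 16 H⁺(aq) + 5 Fe(s) → 2 Mn²⁺(aq) + 8 H₂O(l) + 5 Fe²⁺(aq)
Q = [Mn²⁺]^2·[Fe²⁺]^5 / ([MnO₄⁻]^2·[H⁺]^16); log Q = 26.967.
E = E° − (0.0592/n) log Q = +1.91 − (0.0592/10)(26.967) = +1.750 V.

+1.750 V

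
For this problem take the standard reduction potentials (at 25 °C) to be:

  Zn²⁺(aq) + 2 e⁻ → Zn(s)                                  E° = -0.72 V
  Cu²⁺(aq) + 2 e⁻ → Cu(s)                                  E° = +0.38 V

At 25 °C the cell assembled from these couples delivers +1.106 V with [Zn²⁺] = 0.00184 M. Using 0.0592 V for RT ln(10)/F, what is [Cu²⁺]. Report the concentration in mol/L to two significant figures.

0.0029 M

Cu²⁺/Cu is the cathode, Zn²⁺/Zn the anode: E°cell = +1.10 V, n = 2.
Overall reaction: Cu²⁺(aq) + Zn(s) → Cu(s) + Zn²⁺(aq); Q = [Zn²⁺]^1/[Cu²⁺]^1.
From E = E° − (0.0592/n) log Q: log Q = (E° − E)·n/0.0592 = (+1.10 − (+1.106))·2/0.0592 = -0.2027.
So 1·log[Cu²⁺] = 1·log(0.00184) − log Q = -2.7352 − (-0.2027) = -2.5325; [Cu²⁺] = 10^(-2.5325) ≈ 0.0029 M.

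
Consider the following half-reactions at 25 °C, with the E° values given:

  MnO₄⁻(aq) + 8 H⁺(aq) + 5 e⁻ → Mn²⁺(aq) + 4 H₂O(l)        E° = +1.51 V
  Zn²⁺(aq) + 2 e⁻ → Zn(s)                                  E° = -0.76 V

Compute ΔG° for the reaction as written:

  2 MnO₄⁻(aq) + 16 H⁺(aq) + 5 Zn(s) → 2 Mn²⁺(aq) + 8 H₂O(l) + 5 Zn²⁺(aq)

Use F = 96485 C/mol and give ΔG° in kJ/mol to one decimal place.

As written, MnO₄⁻/Mn²⁺ is reduced (cathode) and Zn²⁺/Zn is oxidised (anode), so E°cell = (+1.51) − (-0.76) = +2.27 V.
Balancing electrons gives n = 10.
ΔG° = −nFE° = −(10)(96485)(+2.27) = -2,190,210 J = -2190.2 kJ/mol.

-2190.2 kJ/mol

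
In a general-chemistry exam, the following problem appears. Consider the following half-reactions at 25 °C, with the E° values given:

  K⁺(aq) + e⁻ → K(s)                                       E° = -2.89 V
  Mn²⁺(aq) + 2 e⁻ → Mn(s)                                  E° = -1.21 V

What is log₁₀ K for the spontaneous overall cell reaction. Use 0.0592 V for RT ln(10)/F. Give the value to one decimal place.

56.8

Cathode: Mn²⁺/Mn; anode: K⁺/K. E°cell = +1.68 V, n = 2.
log K = nE°cell / 0.0592 = (2)(+1.68) / 0.0592 = 56.8.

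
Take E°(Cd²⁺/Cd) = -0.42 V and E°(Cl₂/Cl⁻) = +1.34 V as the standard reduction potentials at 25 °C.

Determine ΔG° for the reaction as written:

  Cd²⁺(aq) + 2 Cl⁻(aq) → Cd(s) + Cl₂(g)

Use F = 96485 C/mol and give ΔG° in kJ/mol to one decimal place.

+339.6 kJ/mol

As written, Cd²⁺/Cd is reduced (cathode) and Cl₂/Cl⁻ is oxidised (anode), so E°cell = (-0.42) − (+1.34) = -1.76 V.
Balancing electrons gives n = 2.
ΔG° = −nFE° = −(2)(96485)(-1.76) = 339,627 J = +339.6 kJ/mol.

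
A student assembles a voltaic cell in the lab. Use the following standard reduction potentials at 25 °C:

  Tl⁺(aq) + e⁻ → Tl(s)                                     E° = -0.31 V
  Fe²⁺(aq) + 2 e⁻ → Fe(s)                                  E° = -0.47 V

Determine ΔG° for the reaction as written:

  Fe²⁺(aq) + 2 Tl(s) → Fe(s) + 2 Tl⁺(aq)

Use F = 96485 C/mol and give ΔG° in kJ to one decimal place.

+30.9 kJ

As written, Fe²⁺/Fe is reduced (cathode) and Tl⁺/Tl is oxidised (anode), so E°cell = (-0.47) − (-0.31) = -0.16 V.
Balancing electrons gives n = 2.
ΔG° = −nFE° = −(2)(96485)(-0.16) = 30,875 J = +30.9 kJ.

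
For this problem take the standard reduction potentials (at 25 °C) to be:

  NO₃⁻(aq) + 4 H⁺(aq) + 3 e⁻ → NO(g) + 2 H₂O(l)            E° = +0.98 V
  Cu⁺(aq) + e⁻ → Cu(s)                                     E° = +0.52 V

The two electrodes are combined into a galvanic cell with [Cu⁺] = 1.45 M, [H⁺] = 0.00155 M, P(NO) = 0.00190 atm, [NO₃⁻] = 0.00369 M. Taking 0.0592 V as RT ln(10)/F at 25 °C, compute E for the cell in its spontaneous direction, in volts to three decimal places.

+0.234 V

NO₃⁻/NO is the cathode (higher E°), Cu⁺/Cu the anode: E°cell = +0.98 − (+0.52) = +0.46 V, n = 3.
Overall: NO₃⁻(aq) + 4 H⁺(aq) + 3 Cu(s) → NO(g) + 2 H₂O(l) + 3 Cu⁺(aq)
Q = P(NO)·[Cu⁺]^3 / ([NO₃⁻]·[H⁺]^4); log Q = 11.435.
E = E° − (0.0592/n) log Q = +0.46 − (0.0592/3)(11.435) = +0.234 V.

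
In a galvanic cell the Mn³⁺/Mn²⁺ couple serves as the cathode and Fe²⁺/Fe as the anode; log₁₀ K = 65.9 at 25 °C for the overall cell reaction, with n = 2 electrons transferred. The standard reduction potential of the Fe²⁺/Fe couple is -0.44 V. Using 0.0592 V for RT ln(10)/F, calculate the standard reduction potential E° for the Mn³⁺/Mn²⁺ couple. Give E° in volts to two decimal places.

+1.51 V

E°cell = (0.0592/n)·log K = (0.0592/2)(65.9) = +1.951 V.
Since Mn³⁺/Mn²⁺ is the cathode and Fe²⁺/Fe the anode, E°cell = E°(Mn³⁺/Mn²⁺) − E°(Fe²⁺/Fe).
So E°(Mn³⁺/Mn²⁺) = E°cell + E°(Fe²⁺/Fe) = +1.951 + (-0.44) = +1.51 V.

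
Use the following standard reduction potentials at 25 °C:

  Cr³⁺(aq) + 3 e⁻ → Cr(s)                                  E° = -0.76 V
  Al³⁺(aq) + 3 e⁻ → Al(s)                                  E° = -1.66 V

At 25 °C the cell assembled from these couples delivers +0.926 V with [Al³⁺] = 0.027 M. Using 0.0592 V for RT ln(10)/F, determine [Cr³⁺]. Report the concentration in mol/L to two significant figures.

0.56 M

Cr³⁺/Cr is the cathode, Al³⁺/Al the anode: E°cell = +0.90 V, n = 3.
Overall reaction: Cr³⁺(aq) + Al(s) → Cr(s) + Al³⁺(aq); Q = [Al³⁺]^1/[Cr³⁺]^1.
From E = E° − (0.0592/n) log Q: log Q = (E° − E)·n/0.0592 = (+0.90 − (+0.926))·3/0.0592 = -1.3176.
So 1·log[Cr³⁺] = 1·log(0.027) − log Q = -1.5686 − (-1.3176) = -0.2510; [Cr³⁺] = 10^(-0.2510) ≈ 0.56 M.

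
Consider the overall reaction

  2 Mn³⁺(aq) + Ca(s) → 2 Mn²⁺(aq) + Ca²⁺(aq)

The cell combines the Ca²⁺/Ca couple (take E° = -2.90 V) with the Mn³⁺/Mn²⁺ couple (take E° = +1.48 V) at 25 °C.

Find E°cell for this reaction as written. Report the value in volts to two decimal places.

+4.38 V

The Mn³⁺/Mn²⁺ couple has the higher reduction potential, so it is the cathode; Ca²⁺/Ca is oxidised at the anode.
E°cell = E°(cathode) − E°(anode) = (+1.48) − (-2.90) = +4.38 V.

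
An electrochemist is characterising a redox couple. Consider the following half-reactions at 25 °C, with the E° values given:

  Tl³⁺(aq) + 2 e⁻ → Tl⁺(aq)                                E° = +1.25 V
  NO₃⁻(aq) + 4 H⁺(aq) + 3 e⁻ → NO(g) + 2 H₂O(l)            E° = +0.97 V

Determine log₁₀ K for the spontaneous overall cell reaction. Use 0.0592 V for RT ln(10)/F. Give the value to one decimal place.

28.4

Cathode: Tl³⁺/Tl⁺; anode: NO₃⁻/NO. E°cell = +0.28 V, n = 6.
log K = nE°cell / 0.0592 = (6)(+0.28) / 0.0592 = 28.4.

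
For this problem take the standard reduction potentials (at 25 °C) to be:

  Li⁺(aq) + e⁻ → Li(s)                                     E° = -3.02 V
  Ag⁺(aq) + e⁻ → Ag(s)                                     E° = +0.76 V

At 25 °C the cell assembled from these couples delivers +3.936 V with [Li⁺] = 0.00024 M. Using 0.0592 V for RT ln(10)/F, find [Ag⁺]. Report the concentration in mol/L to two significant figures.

Ag⁺/Ag is the cathode, Li⁺/Li the anode: E°cell = +3.78 V, n = 1.
Overall reaction: Ag⁺(aq) + Li(s) → Ag(s) + Li⁺(aq); Q = [Li⁺]^1/[Ag⁺]^1.
From E = E° − (0.0592/n) log Q: log Q = (E° − E)·n/0.0592 = (+3.78 − (+3.936))·1/0.0592 = -2.6351.
So 1·log[Ag⁺] = 1·log(0.00024) − log Q = -3.6198 − (-2.6351) = -0.9847; [Ag⁺] = 10^(-0.9847) ≈ 0.10 M.

0.10 M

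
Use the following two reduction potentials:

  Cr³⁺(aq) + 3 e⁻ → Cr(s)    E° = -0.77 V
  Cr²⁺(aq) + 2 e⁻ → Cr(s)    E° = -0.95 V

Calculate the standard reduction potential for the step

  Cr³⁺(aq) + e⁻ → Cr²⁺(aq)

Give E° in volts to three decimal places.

Sequential free energies add, so n₃E°₃ = n₁E°₁ + n₂E°₂.
With n₃ = 3, and the known step contributing 2×(-0.95) V, the unknown satisfies 1·E° = 3×(-0.77) − 2×(-0.95) = -0.410.
E° = -0.410 / 1 = -0.410 V.

-0.410 V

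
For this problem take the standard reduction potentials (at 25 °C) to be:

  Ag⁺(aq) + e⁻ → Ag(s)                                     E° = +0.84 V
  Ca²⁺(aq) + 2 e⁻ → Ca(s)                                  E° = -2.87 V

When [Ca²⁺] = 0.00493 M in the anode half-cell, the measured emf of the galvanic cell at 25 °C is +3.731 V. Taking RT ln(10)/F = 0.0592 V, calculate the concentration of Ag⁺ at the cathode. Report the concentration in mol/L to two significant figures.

0.16 M

Ag⁺/Ag is the cathode, Ca²⁺/Ca the anode: E°cell = +3.71 V, n = 2.
Overall reaction: 2 Ag⁺(aq) + Ca(s) → 2 Ag(s) + Ca²⁺(aq); Q = [Ca²⁺]^1/[Ag⁺]^2.
From E = E° − (0.0592/n) log Q: log Q = (E° − E)·n/0.0592 = (+3.71 − (+3.731))·2/0.0592 = -0.7095.
So 2·log[Ag⁺] = 1·log(0.00493) − log Q = -2.3072 − (-0.7095) = -1.5977; log[Ag⁺] = -1.5977 / 2 = -0.7988; [Ag⁺] = 10^(-0.7988) ≈ 0.16 M.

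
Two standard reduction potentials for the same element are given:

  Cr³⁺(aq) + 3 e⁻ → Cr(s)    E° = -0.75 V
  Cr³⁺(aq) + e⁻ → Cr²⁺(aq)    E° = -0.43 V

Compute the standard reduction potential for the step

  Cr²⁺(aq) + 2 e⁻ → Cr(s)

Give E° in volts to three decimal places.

Sequential free energies add, so n₃E°₃ = n₁E°₁ + n₂E°₂.
With n₃ = 3, and the known step contributing 1×(-0.43) V, the unknown satisfies 2·E° = 3×(-0.75) − 1×(-0.43) = -1.820.
E° = -1.820 / 2 = -0.910 V.

-0.910 V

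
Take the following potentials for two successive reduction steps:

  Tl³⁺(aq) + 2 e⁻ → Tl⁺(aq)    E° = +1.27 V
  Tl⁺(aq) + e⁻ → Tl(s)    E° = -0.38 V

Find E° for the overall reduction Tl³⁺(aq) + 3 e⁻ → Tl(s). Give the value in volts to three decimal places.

+0.720 V

Standard free energies of sequential steps add: ΔG°₃ = ΔG°₁ + ΔG°₂, so n₃E°₃ = n₁E°₁ + n₂E°₂.
E°₃ = (2×+1.27 + 1×-0.38) / 3 = (+2.160) / 3 = +0.720 V.
E° values themselves are not directly additive — weighting by electron count is essential.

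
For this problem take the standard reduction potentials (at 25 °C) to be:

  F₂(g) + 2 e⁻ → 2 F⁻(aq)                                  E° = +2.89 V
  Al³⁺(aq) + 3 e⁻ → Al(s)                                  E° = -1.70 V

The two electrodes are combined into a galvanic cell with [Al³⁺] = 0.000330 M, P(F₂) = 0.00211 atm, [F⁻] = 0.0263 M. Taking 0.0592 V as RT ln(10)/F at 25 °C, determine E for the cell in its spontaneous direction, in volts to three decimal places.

F₂/F⁻ is the cathode (higher E°), Al³⁺/Al the anode: E°cell = +2.89 − (-1.70) = +4.59 V, n = 6.
Overall: 3 F₂(g) + 2 Al(s) → 6 F⁻(aq) + 2 Al³⁺(aq)
Q = [F⁻]^6·[Al³⁺]^2 / (P(F₂)^3); log Q = -8.416.
E = E° − (0.0592/n) log Q = +4.59 − (0.0592/6)(-8.416) = +4.673 V.

+4.673 V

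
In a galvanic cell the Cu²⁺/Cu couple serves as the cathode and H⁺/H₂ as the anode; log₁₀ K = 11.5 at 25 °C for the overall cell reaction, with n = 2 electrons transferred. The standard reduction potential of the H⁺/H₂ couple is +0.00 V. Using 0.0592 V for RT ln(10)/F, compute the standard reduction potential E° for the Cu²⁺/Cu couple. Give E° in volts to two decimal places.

+0.34 V

E°cell = (0.0592/n)·log K = (0.0592/2)(11.5) = +0.340 V.
Since Cu²⁺/Cu is the cathode and H⁺/H₂ the anode, E°cell = E°(Cu²⁺/Cu) − E°(H⁺/H₂).
So E°(Cu²⁺/Cu) = E°cell + E°(H⁺/H₂) = +0.340 + (+0.00) = +0.34 V.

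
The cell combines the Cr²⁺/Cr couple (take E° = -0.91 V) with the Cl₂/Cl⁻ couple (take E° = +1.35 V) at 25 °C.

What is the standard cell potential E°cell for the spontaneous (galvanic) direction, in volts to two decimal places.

+2.26 V

The Cl₂/Cl⁻ couple has the higher reduction potential, so it is the cathode; Cr²⁺/Cr is oxidised at the anode.
E°cell = E°(cathode) − E°(anode) = (+1.35) − (-0.91) = +2.26 V.
Since E°cell > 0, the reaction is spontaneous under standard conditions.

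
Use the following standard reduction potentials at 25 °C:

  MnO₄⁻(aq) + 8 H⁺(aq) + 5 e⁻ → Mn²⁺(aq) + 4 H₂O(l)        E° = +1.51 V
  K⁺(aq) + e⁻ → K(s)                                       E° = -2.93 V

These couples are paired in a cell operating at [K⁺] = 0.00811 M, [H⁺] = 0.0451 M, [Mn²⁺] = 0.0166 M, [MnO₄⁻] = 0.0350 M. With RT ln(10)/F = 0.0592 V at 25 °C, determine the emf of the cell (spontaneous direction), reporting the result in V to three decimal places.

+4.440 V

MnO₄⁻/Mn²⁺ is the cathode (higher E°), K⁺/K the anode: E°cell = +1.51 − (-2.93) = +4.44 V, n = 5.
Overall: MnO₄⁻(aq) + 8 H⁺(aq) + 5 K(s) → Mn²⁺(aq) + 4 H₂O(l) + 5 K⁺(aq)
Q = [Mn²⁺]·[K⁺]^5 / ([MnO₄⁻]·[H⁺]^8); log Q = -0.012.
E = E° − (0.0592/n) log Q = +4.44 − (0.0592/5)(-0.012) = +4.440 V.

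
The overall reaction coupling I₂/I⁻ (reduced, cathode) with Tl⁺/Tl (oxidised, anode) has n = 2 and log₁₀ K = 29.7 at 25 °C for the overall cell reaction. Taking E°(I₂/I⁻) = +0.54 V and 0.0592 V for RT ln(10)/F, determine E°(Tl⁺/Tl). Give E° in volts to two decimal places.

E°cell = (0.0592/n)·log K = (0.0592/2)(29.7) = +0.879 V.
Since I₂/I⁻ is the cathode and Tl⁺/Tl the anode, E°cell = E°(I₂/I⁻) − E°(Tl⁺/Tl).
So E°(Tl⁺/Tl) = E°(I₂/I⁻) − E°cell = (+0.54) − (+0.879) = -0.34 V.

-0.34 V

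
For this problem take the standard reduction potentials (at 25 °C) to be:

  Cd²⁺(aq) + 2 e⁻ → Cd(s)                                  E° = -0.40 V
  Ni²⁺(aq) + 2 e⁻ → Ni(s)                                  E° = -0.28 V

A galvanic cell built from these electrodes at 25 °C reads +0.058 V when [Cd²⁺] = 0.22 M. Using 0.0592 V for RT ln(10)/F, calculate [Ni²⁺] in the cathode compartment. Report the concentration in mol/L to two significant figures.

0.0018 M

Ni²⁺/Ni is the cathode, Cd²⁺/Cd the anode: E°cell = +0.12 V, n = 2.
Overall reaction: Ni²⁺(aq) + Cd(s) → Ni(s) + Cd²⁺(aq); Q = [Cd²⁺]^1/[Ni²⁺]^1.
From E = E° − (0.0592/n) log Q: log Q = (E° − E)·n/0.0592 = (+0.12 − (+0.058))·2/0.0592 = 2.0946.
So 1·log[Ni²⁺] = 1·log(0.22) − log Q = -0.6576 − (2.0946) = -2.7522; [Ni²⁺] = 10^(-2.7522) ≈ 0.0018 M.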